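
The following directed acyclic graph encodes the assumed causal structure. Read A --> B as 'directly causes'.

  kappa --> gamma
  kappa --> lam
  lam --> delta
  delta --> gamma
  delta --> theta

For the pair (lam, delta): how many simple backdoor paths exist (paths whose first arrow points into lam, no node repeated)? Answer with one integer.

1

A backdoor path from lam to delta is any simple undirected path whose first edge points into lam (i.e. leaves lam via a parent).
Parents of lam: {kappa}.
Enumerating:
  P1: lam <- kappa -> gamma <- delta
That exhausts the simple backdoor paths. Count: 1.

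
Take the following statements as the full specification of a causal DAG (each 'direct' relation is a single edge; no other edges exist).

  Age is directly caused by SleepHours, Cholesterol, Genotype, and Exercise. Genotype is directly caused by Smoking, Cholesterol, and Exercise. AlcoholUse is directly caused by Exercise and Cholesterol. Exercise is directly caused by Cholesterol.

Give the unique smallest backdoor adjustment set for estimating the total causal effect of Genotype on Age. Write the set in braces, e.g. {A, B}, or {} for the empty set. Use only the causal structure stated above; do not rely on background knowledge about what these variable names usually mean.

{Cholesterol, Exercise}

Variables eligible for adjustment (non-descendants of Genotype, excluding Genotype and Age): {AlcoholUse, Cholesterol, Exercise, SleepHours, Smoking}.
Backdoor paths from Genotype to Age:
  P1: Genotype <- Cholesterol -> Exercise -> Age
  P2: Genotype <- Cholesterol -> Age
  P3: Genotype <- Cholesterol -> AlcoholUse <- Exercise -> Age
  P4: Genotype <- Exercise <- Cholesterol -> Age
  P5: Genotype <- Exercise -> Age
  P6: Genotype <- Exercise -> AlcoholUse <- Cholesterol -> Age
The empty set is not sufficient: P1 (Genotype <- Cholesterol -> Exercise -> Age) has no collider blocking it and no conditioned non-collider, so it is open.
Try {Cholesterol, Exercise}:
  P1: blocked at fork node Cholesterol ∈ conditioning set.
  P2: blocked at fork node Cholesterol ∈ conditioning set.
  P3: blocked at fork node Cholesterol ∈ conditioning set.
  P4: blocked at chain node Exercise ∈ conditioning set.
  P5: blocked at fork node Exercise ∈ conditioning set.
  P6: blocked at fork node Exercise ∈ conditioning set.
{Cholesterol, Exercise} contains no descendant of Genotype and blocks every backdoor path.
Every element of {Cholesterol, Exercise} is needed (dropping Cholesterol leaves P2 open; dropping Exercise leaves P5 open), so no proper subset is valid.
Among all size-2 subsets of the eligible variables, only {Cholesterol, Exercise} blocks every backdoor path, so it is the unique smallest valid adjustment set.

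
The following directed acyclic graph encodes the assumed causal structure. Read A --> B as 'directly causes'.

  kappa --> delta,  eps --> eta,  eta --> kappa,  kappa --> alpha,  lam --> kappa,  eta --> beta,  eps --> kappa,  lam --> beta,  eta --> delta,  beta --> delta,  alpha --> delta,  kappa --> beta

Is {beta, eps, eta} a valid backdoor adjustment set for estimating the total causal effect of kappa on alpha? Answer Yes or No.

Backdoor paths from kappa to alpha (paths whose first edge points into kappa):
  P1: kappa <- eps -> eta -> beta -> delta <- alpha
  P2: kappa <- eps -> eta -> delta <- alpha
  P3: kappa <- eta -> beta -> delta <- alpha
  P4: kappa <- eta -> delta <- alpha
  P5: kappa <- lam -> beta <- eta -> delta <- alpha
  P6: kappa <- lam -> beta -> delta <- alpha
Condition 1 (no descendant of kappa in the set): FAILS — beta is a descendant of kappa.
Condition 2 (every backdoor path blocked by {beta, eps, eta}):
  P1: blocked at fork node eps ∈ conditioning set.
  P2: blocked at fork node eps ∈ conditioning set.
  P3: blocked at fork node eta ∈ conditioning set.
  P4: blocked at fork node eta ∈ conditioning set.
  P5: blocked at fork node eta ∈ conditioning set.
  P6: blocked at chain node beta ∈ conditioning set.
{beta, eps, eta} does not satisfy the backdoor criterion.

No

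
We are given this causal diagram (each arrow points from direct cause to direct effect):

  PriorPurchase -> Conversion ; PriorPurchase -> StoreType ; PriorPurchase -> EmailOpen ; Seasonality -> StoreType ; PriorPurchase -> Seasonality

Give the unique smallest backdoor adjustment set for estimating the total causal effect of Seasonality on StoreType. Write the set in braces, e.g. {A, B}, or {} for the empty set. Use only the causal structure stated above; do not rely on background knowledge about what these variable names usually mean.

{PriorPurchase}

Variables eligible for adjustment (non-descendants of Seasonality, excluding Seasonality and StoreType): {Conversion, EmailOpen, PriorPurchase}.
Backdoor paths from Seasonality to StoreType:
  P1: Seasonality <- PriorPurchase -> StoreType
The empty set is not sufficient: P1 (Seasonality <- PriorPurchase -> StoreType) has no collider blocking it and no conditioned non-collider, so it is open.
Try {PriorPurchase}:
  P1: blocked at fork node PriorPurchase ∈ conditioning set.
{PriorPurchase} contains no descendant of Seasonality and blocks every backdoor path.
No other singleton works — e.g. {Conversion} leaves P1 open — so {PriorPurchase} is the unique smallest valid adjustment set.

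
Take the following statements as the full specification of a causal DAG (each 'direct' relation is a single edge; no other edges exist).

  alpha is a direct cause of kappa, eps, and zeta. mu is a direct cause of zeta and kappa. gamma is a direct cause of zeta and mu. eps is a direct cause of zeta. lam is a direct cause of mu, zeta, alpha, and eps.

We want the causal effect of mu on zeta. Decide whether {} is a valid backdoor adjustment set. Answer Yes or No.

Backdoor paths from mu to zeta (paths whose first edge points into mu):
  P1: mu <- lam -> alpha -> eps -> zeta
  P2: mu <- lam -> alpha -> zeta
  P3: mu <- lam -> eps <- alpha -> zeta
  P4: mu <- lam -> eps -> zeta
  P5: mu <- lam -> zeta
  P6: mu <- gamma -> zeta
Condition 1 (no descendant of mu in the set): holds — descendants of mu are {kappa, zeta}; none are in {}.
Condition 2 (every backdoor path blocked by {}):
  P1: open — no interior node is in the conditioning set.
  P2: open — no interior node is in the conditioning set.
  P3: blocked at collider eps (neither it nor any descendant is in the conditioning set).
  P4: open — no interior node is in the conditioning set.
  P5: open — no interior node is in the conditioning set.
  P6: open — no interior node is in the conditioning set.
{} does not satisfy the backdoor criterion.

No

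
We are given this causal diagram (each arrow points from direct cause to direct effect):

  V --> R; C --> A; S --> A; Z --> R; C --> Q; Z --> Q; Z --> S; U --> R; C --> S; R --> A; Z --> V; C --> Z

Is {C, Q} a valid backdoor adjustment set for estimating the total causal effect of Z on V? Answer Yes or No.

Backdoor paths from Z to V (paths whose first edge points into Z):
  P1: Z <- C -> S -> A <- R <- V
  P2: Z <- C -> A <- R <- V
Condition 1 (no descendant of Z in the set): FAILS — Q is a descendant of Z.
Condition 2 (every backdoor path blocked by {C, Q}):
  P1: blocked at fork node C ∈ conditioning set.
  P2: blocked at fork node C ∈ conditioning set.
{C, Q} does not satisfy the backdoor criterion.

No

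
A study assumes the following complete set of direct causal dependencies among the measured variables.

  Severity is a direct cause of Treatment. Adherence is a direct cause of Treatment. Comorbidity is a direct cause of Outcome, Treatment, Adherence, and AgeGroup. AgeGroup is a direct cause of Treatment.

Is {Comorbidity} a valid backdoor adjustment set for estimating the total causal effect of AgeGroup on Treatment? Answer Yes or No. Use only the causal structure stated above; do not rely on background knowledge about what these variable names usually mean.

Backdoor paths from AgeGroup to Treatment (paths whose first edge points into AgeGroup):
  P1: AgeGroup <- Comorbidity -> Adherence -> Treatment
  P2: AgeGroup <- Comorbidity -> Treatment
Condition 1 (no descendant of AgeGroup in the set): holds — descendants of AgeGroup are {Treatment}; none are in {Comorbidity}.
Condition 2 (every backdoor path blocked by {Comorbidity}):
  P1: blocked at fork node Comorbidity ∈ conditioning set.
  P2: blocked at fork node Comorbidity ∈ conditioning set.
{Comorbidity} satisfies the backdoor criterion.

Yes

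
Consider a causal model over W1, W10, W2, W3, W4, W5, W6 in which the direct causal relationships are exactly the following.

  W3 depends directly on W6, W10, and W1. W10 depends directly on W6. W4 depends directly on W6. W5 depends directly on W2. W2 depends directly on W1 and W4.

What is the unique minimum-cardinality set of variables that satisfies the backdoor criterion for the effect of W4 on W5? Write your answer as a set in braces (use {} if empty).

Variables eligible for adjustment (non-descendants of W4, excluding W4 and W5): {W1, W10, W3, W6}.
Backdoor paths from W4 to W5:
  P1: W4 <- W6 -> W10 -> W3 <- W1 -> W2 -> W5
  P2: W4 <- W6 -> W3 <- W1 -> W2 -> W5
Each backdoor path contains an unconditioned collider, so every path is already blocked with the empty conditioning set:
  P1: blocked at collider W3 (neither it nor any descendant is in the conditioning set).
  P2: blocked at collider W3 (neither it nor any descendant is in the conditioning set).
The empty set is therefore the unique smallest valid set.

{}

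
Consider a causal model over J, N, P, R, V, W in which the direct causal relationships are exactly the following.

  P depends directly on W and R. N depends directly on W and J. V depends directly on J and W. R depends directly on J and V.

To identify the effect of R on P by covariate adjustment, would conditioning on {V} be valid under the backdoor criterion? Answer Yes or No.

Backdoor paths from R to P (paths whose first edge points into R):
  P1: R <- J -> V <- W -> P
  P2: R <- J -> N <- W -> P
  P3: R <- V <- J -> N <- W -> P
  P4: R <- V <- W -> P
Condition 1 (no descendant of R in the set): holds — descendants of R are {P}; none are in {V}.
Condition 2 (every backdoor path blocked by {V}):
  P1: open — collider(s) V are conditioned on (or have a conditioned descendant) and no non-collider on the path is in the set.
  P2: blocked at collider N (neither it nor any descendant is in the conditioning set).
  P3: blocked at chain node V ∈ conditioning set.
  P4: blocked at chain node V ∈ conditioning set.
{V} does not satisfy the backdoor criterion.

No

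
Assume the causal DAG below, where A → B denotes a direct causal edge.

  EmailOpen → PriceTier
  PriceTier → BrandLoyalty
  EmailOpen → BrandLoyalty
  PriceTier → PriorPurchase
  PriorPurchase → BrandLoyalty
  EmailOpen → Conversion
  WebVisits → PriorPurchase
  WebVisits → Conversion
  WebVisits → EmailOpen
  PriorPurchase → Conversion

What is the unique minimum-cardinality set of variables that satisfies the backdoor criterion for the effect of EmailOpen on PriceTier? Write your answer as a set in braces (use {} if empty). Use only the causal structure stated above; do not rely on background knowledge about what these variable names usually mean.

{}

Variables eligible for adjustment (non-descendants of EmailOpen, excluding EmailOpen and PriceTier): {WebVisits}.
Backdoor paths from EmailOpen to PriceTier:
  P1: EmailOpen <- WebVisits -> PriorPurchase <- PriceTier
  P2: EmailOpen <- WebVisits -> PriorPurchase -> BrandLoyalty <- PriceTier
  P3: EmailOpen <- WebVisits -> Conversion <- PriorPurchase <- PriceTier
  P4: EmailOpen <- WebVisits -> Conversion <- PriorPurchase -> BrandLoyalty <- PriceTier
Each backdoor path contains an unconditioned collider, so every path is already blocked with the empty conditioning set:
  P1: blocked at collider PriorPurchase (neither it nor any descendant is in the conditioning set).
  P2: blocked at collider BrandLoyalty (neither it nor any descendant is in the conditioning set).
  P3: blocked at collider Conversion (neither it nor any descendant is in the conditioning set).
  P4: blocked at collider Conversion (neither it nor any descendant is in the conditioning set).
The empty set is therefore the unique smallest valid set.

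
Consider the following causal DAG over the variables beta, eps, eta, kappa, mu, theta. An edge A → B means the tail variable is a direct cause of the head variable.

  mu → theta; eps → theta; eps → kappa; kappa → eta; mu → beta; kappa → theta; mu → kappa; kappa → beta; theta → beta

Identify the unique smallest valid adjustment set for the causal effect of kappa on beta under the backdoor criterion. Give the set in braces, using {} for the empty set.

Variables eligible for adjustment (non-descendants of kappa, excluding kappa and beta): {eps, mu}.
Backdoor paths from kappa to beta:
  P1: kappa <- mu -> theta -> beta
  P2: kappa <- mu -> beta
  P3: kappa <- eps -> theta <- mu -> beta
  P4: kappa <- eps -> theta -> beta
The empty set is not sufficient: P1 (kappa <- mu -> theta -> beta) has no collider blocking it and no conditioned non-collider, so it is open.
Try {eps, mu}:
  P1: blocked at fork node mu ∈ conditioning set.
  P2: blocked at fork node mu ∈ conditioning set.
  P3: blocked at fork node eps ∈ conditioning set.
  P4: blocked at fork node eps ∈ conditioning set.
{eps, mu} contains no descendant of kappa and blocks every backdoor path.
Every element of {eps, mu} is needed (dropping eps leaves P4 open; dropping mu leaves P1 open), so no proper subset is valid.
Among all size-2 subsets of the eligible variables, only {eps, mu} blocks every backdoor path, so it is the unique smallest valid adjustment set.

{eps, mu}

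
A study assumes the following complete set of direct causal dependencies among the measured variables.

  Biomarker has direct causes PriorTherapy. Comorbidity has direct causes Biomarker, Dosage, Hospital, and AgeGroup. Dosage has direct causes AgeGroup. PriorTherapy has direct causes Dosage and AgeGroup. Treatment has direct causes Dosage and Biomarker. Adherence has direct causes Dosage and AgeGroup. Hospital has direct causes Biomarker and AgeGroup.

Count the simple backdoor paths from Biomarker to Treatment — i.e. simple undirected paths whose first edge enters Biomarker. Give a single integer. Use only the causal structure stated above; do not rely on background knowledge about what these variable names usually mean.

A backdoor path from Biomarker to Treatment is any simple undirected path whose first edge points into Biomarker (i.e. leaves Biomarker via a parent).
Parents of Biomarker: {PriorTherapy}.
Enumerating:
  P1: Biomarker <- PriorTherapy <- AgeGroup -> Dosage -> Treatment
  P2: Biomarker <- PriorTherapy <- AgeGroup -> Adherence <- Dosage -> Treatment
  P3: Biomarker <- PriorTherapy <- AgeGroup -> Hospital -> Comorbidity <- Dosage -> Treatment
  P4: Biomarker <- PriorTherapy <- AgeGroup -> Comorbidity <- Dosage -> Treatment
  P5: Biomarker <- PriorTherapy <- Dosage -> Treatment
That exhausts the simple backdoor paths. Count: 5.

5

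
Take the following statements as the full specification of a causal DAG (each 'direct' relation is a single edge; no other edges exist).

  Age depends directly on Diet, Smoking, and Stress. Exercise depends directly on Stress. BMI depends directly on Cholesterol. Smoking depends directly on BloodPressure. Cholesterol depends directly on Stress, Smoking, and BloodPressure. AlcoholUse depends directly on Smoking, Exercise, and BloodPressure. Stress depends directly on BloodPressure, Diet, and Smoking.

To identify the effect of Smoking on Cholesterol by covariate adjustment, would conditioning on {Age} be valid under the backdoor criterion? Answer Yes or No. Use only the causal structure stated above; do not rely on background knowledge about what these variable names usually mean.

Backdoor paths from Smoking to Cholesterol (paths whose first edge points into Smoking):
  P1: Smoking <- BloodPressure -> Stress -> Cholesterol
  P2: Smoking <- BloodPressure -> Cholesterol
  P3: Smoking <- BloodPressure -> AlcoholUse <- Exercise <- Stress -> Cholesterol
Condition 1 (no descendant of Smoking in the set): FAILS — Age is a descendant of Smoking.
Condition 2 (every backdoor path blocked by {Age}):
  P1: open — no interior node is in the conditioning set.
  P2: open — no interior node is in the conditioning set.
  P3: blocked at collider AlcoholUse (neither it nor any descendant is in the conditioning set).
{Age} does not satisfy the backdoor criterion.

No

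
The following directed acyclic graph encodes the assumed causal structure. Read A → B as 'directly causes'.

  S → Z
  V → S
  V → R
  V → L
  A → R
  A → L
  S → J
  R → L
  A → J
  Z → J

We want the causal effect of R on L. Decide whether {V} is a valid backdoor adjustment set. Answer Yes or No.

Backdoor paths from R to L (paths whose first edge points into R):
  P1: R <- V -> S -> Z -> J <- A -> L
  P2: R <- V -> S -> J <- A -> L
  P3: R <- V -> L
  P4: R <- A -> J <- S <- V -> L
  P5: R <- A -> J <- Z <- S <- V -> L
  P6: R <- A -> L
Condition 1 (no descendant of R in the set): holds — descendants of R are {L}; none are in {V}.
Condition 2 (every backdoor path blocked by {V}):
  P1: blocked at fork node V ∈ conditioning set.
  P2: blocked at fork node V ∈ conditioning set.
  P3: blocked at fork node V ∈ conditioning set.
  P4: blocked at collider J (neither it nor any descendant is in the conditioning set).
  P5: blocked at collider J (neither it nor any descendant is in the conditioning set).
  P6: open — no interior node is in the conditioning set.
{V} does not satisfy the backdoor criterion.

No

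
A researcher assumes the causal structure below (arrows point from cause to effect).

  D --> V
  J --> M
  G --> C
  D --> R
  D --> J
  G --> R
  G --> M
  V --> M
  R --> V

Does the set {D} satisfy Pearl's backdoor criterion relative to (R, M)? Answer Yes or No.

No

Backdoor paths from R to M (paths whose first edge points into R):
  P1: R <- D -> J -> M
  P2: R <- D -> V -> M
  P3: R <- G -> M
Condition 1 (no descendant of R in the set): holds — descendants of R are {M, V}; none are in {D}.
Condition 2 (every backdoor path blocked by {D}):
  P1: blocked at fork node D ∈ conditioning set.
  P2: blocked at fork node D ∈ conditioning set.
  P3: open — no interior node is in the conditioning set.
{D} does not satisfy the backdoor criterion.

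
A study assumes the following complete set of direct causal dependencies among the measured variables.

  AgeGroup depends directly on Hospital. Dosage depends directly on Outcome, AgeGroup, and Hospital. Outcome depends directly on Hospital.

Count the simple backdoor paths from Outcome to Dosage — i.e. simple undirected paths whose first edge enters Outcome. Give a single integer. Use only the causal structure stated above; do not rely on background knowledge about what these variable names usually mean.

A backdoor path from Outcome to Dosage is any simple undirected path whose first edge points into Outcome (i.e. leaves Outcome via a parent).
Parents of Outcome: {Hospital}.
Enumerating:
  P1: Outcome <- Hospital -> AgeGroup -> Dosage
  P2: Outcome <- Hospital -> Dosage
That exhausts the simple backdoor paths. Count: 2.

2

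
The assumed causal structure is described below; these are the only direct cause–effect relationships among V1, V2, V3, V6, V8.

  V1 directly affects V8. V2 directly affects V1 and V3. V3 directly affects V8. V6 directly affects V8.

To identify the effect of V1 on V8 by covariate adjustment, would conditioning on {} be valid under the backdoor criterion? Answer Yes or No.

No

Backdoor paths from V1 to V8 (paths whose first edge points into V1):
  P1: V1 <- V2 -> V3 -> V8
Condition 1 (no descendant of V1 in the set): holds — descendants of V1 are {V8}; none are in {}.
Condition 2 (every backdoor path blocked by {}):
  P1: open — no interior node is in the conditioning set.
{} does not satisfy the backdoor criterion.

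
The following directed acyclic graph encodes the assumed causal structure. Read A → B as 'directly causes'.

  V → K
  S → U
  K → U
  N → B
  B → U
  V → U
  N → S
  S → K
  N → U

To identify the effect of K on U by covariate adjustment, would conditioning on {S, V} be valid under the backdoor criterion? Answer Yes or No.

Backdoor paths from K to U (paths whose first edge points into K):
  P1: K <- S <- N -> B -> U
  P2: K <- S <- N -> U
  P3: K <- S -> U
  P4: K <- V -> U
Condition 1 (no descendant of K in the set): holds — descendants of K are {U}; none are in {S, V}.
Condition 2 (every backdoor path blocked by {S, V}):
  P1: blocked at chain node S ∈ conditioning set.
  P2: blocked at chain node S ∈ conditioning set.
  P3: blocked at fork node S ∈ conditioning set.
  P4: blocked at fork node V ∈ conditioning set.
{S, V} satisfies the backdoor criterion.

Yes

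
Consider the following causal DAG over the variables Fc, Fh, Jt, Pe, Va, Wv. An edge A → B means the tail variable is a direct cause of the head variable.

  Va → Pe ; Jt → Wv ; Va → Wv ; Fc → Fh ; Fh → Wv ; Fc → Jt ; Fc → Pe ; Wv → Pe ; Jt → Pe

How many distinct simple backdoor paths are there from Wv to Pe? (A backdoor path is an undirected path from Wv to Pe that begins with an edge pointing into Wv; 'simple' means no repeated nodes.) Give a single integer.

5

A backdoor path from Wv to Pe is any simple undirected path whose first edge points into Wv (i.e. leaves Wv via a parent).
Parents of Wv: {Fh, Jt, Va}.
Enumerating:
  P1: Wv <- Va -> Pe
  P2: Wv <- Fh <- Fc -> Jt -> Pe
  P3: Wv <- Fh <- Fc -> Pe
  P4: Wv <- Jt <- Fc -> Pe
  P5: Wv <- Jt -> Pe
That exhausts the simple backdoor paths. Count: 5.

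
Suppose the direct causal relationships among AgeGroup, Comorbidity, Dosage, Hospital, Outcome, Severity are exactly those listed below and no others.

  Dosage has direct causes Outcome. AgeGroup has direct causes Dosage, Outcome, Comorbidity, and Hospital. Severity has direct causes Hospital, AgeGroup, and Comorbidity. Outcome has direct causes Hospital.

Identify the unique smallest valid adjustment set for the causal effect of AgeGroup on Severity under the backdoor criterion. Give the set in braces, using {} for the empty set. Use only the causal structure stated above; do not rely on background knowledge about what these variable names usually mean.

{Comorbidity, Hospital}

Variables eligible for adjustment (non-descendants of AgeGroup, excluding AgeGroup and Severity): {Comorbidity, Dosage, Hospital, Outcome}.
Backdoor paths from AgeGroup to Severity:
  P1: AgeGroup <- Hospital -> Severity
  P2: AgeGroup <- Comorbidity -> Severity
  P3: AgeGroup <- Outcome <- Hospital -> Severity
  P4: AgeGroup <- Dosage <- Outcome <- Hospital -> Severity
The empty set is not sufficient: P1 (AgeGroup <- Hospital -> Severity) has no collider blocking it and no conditioned non-collider, so it is open.
Try {Comorbidity, Hospital}:
  P1: blocked at fork node Hospital ∈ conditioning set.
  P2: blocked at fork node Comorbidity ∈ conditioning set.
  P3: blocked at fork node Hospital ∈ conditioning set.
  P4: blocked at fork node Hospital ∈ conditioning set.
{Comorbidity, Hospital} contains no descendant of AgeGroup and blocks every backdoor path.
Every element of {Comorbidity, Hospital} is needed (dropping Comorbidity leaves P2 open; dropping Hospital leaves P1 open), so no proper subset is valid.
Among all size-2 subsets of the eligible variables, only {Comorbidity, Hospital} blocks every backdoor path, so it is the unique smallest valid adjustment set.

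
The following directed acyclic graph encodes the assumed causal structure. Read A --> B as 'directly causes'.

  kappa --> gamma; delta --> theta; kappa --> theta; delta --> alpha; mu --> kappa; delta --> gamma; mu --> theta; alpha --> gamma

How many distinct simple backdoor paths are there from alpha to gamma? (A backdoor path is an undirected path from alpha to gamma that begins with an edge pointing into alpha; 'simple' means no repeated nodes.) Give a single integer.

3

A backdoor path from alpha to gamma is any simple undirected path whose first edge points into alpha (i.e. leaves alpha via a parent).
Parents of alpha: {delta}.
Enumerating:
  P1: alpha <- delta -> gamma
  P2: alpha <- delta -> theta <- mu -> kappa -> gamma
  P3: alpha <- delta -> theta <- kappa -> gamma
That exhausts the simple backdoor paths. Count: 3.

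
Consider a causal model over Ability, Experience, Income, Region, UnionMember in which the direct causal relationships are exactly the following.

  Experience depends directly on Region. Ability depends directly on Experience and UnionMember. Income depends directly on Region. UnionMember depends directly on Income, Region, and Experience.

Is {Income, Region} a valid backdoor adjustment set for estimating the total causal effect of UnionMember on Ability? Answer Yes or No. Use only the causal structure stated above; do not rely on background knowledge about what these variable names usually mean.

Backdoor paths from UnionMember to Ability (paths whose first edge points into UnionMember):
  P1: UnionMember <- Region -> Experience -> Ability
  P2: UnionMember <- Experience -> Ability
  P3: UnionMember <- Income <- Region -> Experience -> Ability
Condition 1 (no descendant of UnionMember in the set): holds — descendants of UnionMember are {Ability}; none are in {Income, Region}.
Condition 2 (every backdoor path blocked by {Income, Region}):
  P1: blocked at fork node Region ∈ conditioning set.
  P2: open — no interior node is in the conditioning set.
  P3: blocked at chain node Income ∈ conditioning set.
{Income, Region} does not satisfy the backdoor criterion.

No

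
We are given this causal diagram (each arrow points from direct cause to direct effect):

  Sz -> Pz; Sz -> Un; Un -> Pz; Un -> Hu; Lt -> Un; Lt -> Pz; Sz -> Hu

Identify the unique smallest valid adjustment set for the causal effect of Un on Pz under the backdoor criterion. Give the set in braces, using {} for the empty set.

{Lt, Sz}

Variables eligible for adjustment (non-descendants of Un, excluding Un and Pz): {Lt, Sz}.
Backdoor paths from Un to Pz:
  P1: Un <- Lt -> Pz
  P2: Un <- Sz -> Pz
The empty set is not sufficient: P1 (Un <- Lt -> Pz) has no collider blocking it and no conditioned non-collider, so it is open.
Try {Lt, Sz}:
  P1: blocked at fork node Lt ∈ conditioning set.
  P2: blocked at fork node Sz ∈ conditioning set.
{Lt, Sz} contains no descendant of Un and blocks every backdoor path.
Every element of {Lt, Sz} is needed (dropping Lt leaves P1 open; dropping Sz leaves P2 open), so no proper subset is valid.
Among all size-2 subsets of the eligible variables, only {Lt, Sz} blocks every backdoor path, so it is the unique smallest valid adjustment set.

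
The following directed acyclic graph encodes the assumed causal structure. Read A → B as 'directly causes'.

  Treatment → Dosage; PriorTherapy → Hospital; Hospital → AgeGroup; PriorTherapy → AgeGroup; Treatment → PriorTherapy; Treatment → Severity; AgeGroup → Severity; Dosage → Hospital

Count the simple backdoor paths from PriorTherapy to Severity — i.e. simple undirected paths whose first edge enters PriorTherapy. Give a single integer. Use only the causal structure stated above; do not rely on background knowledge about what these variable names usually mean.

A backdoor path from PriorTherapy to Severity is any simple undirected path whose first edge points into PriorTherapy (i.e. leaves PriorTherapy via a parent).
Parents of PriorTherapy: {Treatment}.
Enumerating:
  P1: PriorTherapy <- Treatment -> Dosage -> Hospital -> AgeGroup -> Severity
  P2: PriorTherapy <- Treatment -> Severity
That exhausts the simple backdoor paths. Count: 2.

2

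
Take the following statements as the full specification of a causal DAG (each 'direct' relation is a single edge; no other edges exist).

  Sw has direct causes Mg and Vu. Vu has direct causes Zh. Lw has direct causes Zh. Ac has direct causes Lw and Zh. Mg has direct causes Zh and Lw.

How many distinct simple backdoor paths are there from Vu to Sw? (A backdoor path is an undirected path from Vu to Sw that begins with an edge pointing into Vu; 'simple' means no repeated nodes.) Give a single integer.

3

A backdoor path from Vu to Sw is any simple undirected path whose first edge points into Vu (i.e. leaves Vu via a parent).
Parents of Vu: {Zh}.
Enumerating:
  P1: Vu <- Zh -> Lw -> Mg -> Sw
  P2: Vu <- Zh -> Mg -> Sw
  P3: Vu <- Zh -> Ac <- Lw -> Mg -> Sw
That exhausts the simple backdoor paths. Count: 3.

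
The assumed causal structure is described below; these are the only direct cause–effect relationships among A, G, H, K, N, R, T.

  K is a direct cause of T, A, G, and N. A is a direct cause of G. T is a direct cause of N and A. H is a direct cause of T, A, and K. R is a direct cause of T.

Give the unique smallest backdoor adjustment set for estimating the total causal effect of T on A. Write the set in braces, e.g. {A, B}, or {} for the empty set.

{H, K}

Variables eligible for adjustment (non-descendants of T, excluding T and A): {H, K, R}.
Backdoor paths from T to A:
  P1: T <- H -> K -> A
  P2: T <- H -> K -> G <- A
  P3: T <- H -> A
  P4: T <- K <- H -> A
  P5: T <- K -> A
  P6: T <- K -> G <- A
The empty set is not sufficient: P1 (T <- H -> K -> A) has no collider blocking it and no conditioned non-collider, so it is open.
Try {H, K}:
  P1: blocked at fork node H ∈ conditioning set.
  P2: blocked at fork node H ∈ conditioning set.
  P3: blocked at fork node H ∈ conditioning set.
  P4: blocked at chain node K ∈ conditioning set.
  P5: blocked at fork node K ∈ conditioning set.
  P6: blocked at fork node K ∈ conditioning set.
{H, K} contains no descendant of T and blocks every backdoor path.
Every element of {H, K} is needed (dropping H leaves P3 open; dropping K leaves P5 open), so no proper subset is valid.
Among all size-2 subsets of the eligible variables, only {H, K} blocks every backdoor path, so it is the unique smallest valid adjustment set.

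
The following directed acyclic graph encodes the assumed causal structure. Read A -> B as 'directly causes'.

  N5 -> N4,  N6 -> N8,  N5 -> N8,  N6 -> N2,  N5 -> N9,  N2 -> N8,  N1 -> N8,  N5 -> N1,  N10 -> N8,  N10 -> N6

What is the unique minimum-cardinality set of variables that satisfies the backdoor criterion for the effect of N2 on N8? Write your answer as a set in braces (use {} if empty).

Variables eligible for adjustment (non-descendants of N2, excluding N2 and N8): {N1, N10, N4, N5, N6, N9}.
Backdoor paths from N2 to N8:
  P1: N2 <- N6 <- N10 -> N8
  P2: N2 <- N6 -> N8
The empty set is not sufficient: P1 (N2 <- N6 <- N10 -> N8) has no collider blocking it and no conditioned non-collider, so it is open.
Try {N6}:
  P1: blocked at chain node N6 ∈ conditioning set.
  P2: blocked at fork node N6 ∈ conditioning set.
{N6} contains no descendant of N2 and blocks every backdoor path.
No other singleton works — e.g. {N5} leaves P1 open — so {N6} is the unique smallest valid adjustment set.

{N6}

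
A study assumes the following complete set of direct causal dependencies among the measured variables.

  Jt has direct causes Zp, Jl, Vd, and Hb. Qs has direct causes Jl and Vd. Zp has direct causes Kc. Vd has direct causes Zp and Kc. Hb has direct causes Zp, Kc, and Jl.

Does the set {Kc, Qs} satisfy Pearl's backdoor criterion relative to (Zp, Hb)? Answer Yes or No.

No

Backdoor paths from Zp to Hb (paths whose first edge points into Zp):
  P1: Zp <- Kc -> Hb
  P2: Zp <- Kc -> Vd -> Jt <- Jl -> Hb
  P3: Zp <- Kc -> Vd -> Jt <- Hb
  P4: Zp <- Kc -> Vd -> Qs <- Jl -> Hb
  P5: Zp <- Kc -> Vd -> Qs <- Jl -> Jt <- Hb
Condition 1 (no descendant of Zp in the set): FAILS — Qs is a descendant of Zp.
Condition 2 (every backdoor path blocked by {Kc, Qs}):
  P1: blocked at fork node Kc ∈ conditioning set.
  P2: blocked at fork node Kc ∈ conditioning set.
  P3: blocked at fork node Kc ∈ conditioning set.
  P4: blocked at fork node Kc ∈ conditioning set.
  P5: blocked at fork node Kc ∈ conditioning set.
{Kc, Qs} does not satisfy the backdoor criterion.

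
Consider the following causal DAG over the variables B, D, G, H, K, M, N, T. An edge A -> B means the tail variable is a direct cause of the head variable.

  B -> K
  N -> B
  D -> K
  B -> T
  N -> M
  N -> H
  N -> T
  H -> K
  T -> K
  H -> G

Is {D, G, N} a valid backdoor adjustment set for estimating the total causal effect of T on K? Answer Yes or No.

No

Backdoor paths from T to K (paths whose first edge points into T):
  P1: T <- N -> B -> K
  P2: T <- N -> H -> K
  P3: T <- B <- N -> H -> K
  P4: T <- B -> K
Condition 1 (no descendant of T in the set): holds — descendants of T are {K}; none are in {D, G, N}.
Condition 2 (every backdoor path blocked by {D, G, N}):
  P1: blocked at fork node N ∈ conditioning set.
  P2: blocked at fork node N ∈ conditioning set.
  P3: blocked at fork node N ∈ conditioning set.
  P4: open — no interior node is in the conditioning set.
{D, G, N} does not satisfy the backdoor criterion.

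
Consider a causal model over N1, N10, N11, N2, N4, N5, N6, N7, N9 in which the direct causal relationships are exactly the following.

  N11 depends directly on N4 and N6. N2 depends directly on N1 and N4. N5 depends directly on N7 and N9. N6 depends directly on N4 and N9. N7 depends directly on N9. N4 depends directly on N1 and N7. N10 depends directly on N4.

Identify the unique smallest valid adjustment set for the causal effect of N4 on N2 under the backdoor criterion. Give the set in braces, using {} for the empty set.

{N1}

Variables eligible for adjustment (non-descendants of N4, excluding N4 and N2): {N1, N5, N7, N9}.
Backdoor paths from N4 to N2:
  P1: N4 <- N1 -> N2
The empty set is not sufficient: P1 (N4 <- N1 -> N2) has no collider blocking it and no conditioned non-collider, so it is open.
Try {N1}:
  P1: blocked at fork node N1 ∈ conditioning set.
{N1} contains no descendant of N4 and blocks every backdoor path.
No other singleton works — e.g. {N9} leaves P1 open — so {N1} is the unique smallest valid adjustment set.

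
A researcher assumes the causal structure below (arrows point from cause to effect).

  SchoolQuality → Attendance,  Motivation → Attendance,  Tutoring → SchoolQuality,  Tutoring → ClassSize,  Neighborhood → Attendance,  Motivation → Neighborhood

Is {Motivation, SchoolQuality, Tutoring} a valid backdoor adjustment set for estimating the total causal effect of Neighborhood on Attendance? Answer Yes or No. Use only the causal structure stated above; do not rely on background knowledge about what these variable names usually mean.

Backdoor paths from Neighborhood to Attendance (paths whose first edge points into Neighborhood):
  P1: Neighborhood <- Motivation -> Attendance
Condition 1 (no descendant of Neighborhood in the set): holds — descendants of Neighborhood are {Attendance}; none are in {Motivation, SchoolQuality, Tutoring}.
Condition 2 (every backdoor path blocked by {Motivation, SchoolQuality, Tutoring}):
  P1: blocked at fork node Motivation ∈ conditioning set.
{Motivation, SchoolQuality, Tutoring} satisfies the backdoor criterion.

Yes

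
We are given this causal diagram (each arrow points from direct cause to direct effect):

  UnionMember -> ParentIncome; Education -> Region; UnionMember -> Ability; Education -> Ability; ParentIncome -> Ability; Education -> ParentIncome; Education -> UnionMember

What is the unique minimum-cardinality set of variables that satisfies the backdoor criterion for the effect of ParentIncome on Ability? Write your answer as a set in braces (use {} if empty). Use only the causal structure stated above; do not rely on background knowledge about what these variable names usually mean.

Variables eligible for adjustment (non-descendants of ParentIncome, excluding ParentIncome and Ability): {Education, Region, UnionMember}.
Backdoor paths from ParentIncome to Ability:
  P1: ParentIncome <- Education -> UnionMember -> Ability
  P2: ParentIncome <- Education -> Ability
  P3: ParentIncome <- UnionMember <- Education -> Ability
  P4: ParentIncome <- UnionMember -> Ability
The empty set is not sufficient: P1 (ParentIncome <- Education -> UnionMember -> Ability) has no collider blocking it and no conditioned non-collider, so it is open.
Try {Education, UnionMember}:
  P1: blocked at fork node Education ∈ conditioning set.
  P2: blocked at fork node Education ∈ conditioning set.
  P3: blocked at chain node UnionMember ∈ conditioning set.
  P4: blocked at fork node UnionMember ∈ conditioning set.
{Education, UnionMember} contains no descendant of ParentIncome and blocks every backdoor path.
Every element of {Education, UnionMember} is needed (dropping Education leaves P2 open; dropping UnionMember leaves P4 open), so no proper subset is valid.
Among all size-2 subsets of the eligible variables, only {Education, UnionMember} blocks every backdoor path, so it is the unique smallest valid adjustment set.

{Education, UnionMember}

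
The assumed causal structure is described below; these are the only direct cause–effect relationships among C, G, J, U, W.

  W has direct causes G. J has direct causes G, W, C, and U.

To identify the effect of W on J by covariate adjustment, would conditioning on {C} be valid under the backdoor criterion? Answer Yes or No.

Backdoor paths from W to J (paths whose first edge points into W):
  P1: W <- G -> J
Condition 1 (no descendant of W in the set): holds — descendants of W are {J}; none are in {C}.
Condition 2 (every backdoor path blocked by {C}):
  P1: open — no interior node is in the conditioning set.
{C} does not satisfy the backdoor criterion.

No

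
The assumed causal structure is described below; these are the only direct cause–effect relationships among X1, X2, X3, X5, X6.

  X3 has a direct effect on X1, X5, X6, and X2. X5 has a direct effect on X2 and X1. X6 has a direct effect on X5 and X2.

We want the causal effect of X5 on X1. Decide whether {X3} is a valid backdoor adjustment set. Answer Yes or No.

Yes

Backdoor paths from X5 to X1 (paths whose first edge points into X5):
  P1: X5 <- X3 -> X1
  P2: X5 <- X6 <- X3 -> X1
  P3: X5 <- X6 -> X2 <- X3 -> X1
Condition 1 (no descendant of X5 in the set): holds — descendants of X5 are {X1, X2}; none are in {X3}.
Condition 2 (every backdoor path blocked by {X3}):
  P1: blocked at fork node X3 ∈ conditioning set.
  P2: blocked at fork node X3 ∈ conditioning set.
  P3: blocked at collider X2 (neither it nor any descendant is in the conditioning set).
{X3} satisfies the backdoor criterion.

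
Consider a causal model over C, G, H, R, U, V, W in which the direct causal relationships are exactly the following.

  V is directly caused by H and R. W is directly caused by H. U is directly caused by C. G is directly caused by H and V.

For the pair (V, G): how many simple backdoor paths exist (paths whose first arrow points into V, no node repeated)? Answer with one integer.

1

A backdoor path from V to G is any simple undirected path whose first edge points into V (i.e. leaves V via a parent).
Parents of V: {H, R}.
Enumerating:
  P1: V <- H -> G
That exhausts the simple backdoor paths. Count: 1.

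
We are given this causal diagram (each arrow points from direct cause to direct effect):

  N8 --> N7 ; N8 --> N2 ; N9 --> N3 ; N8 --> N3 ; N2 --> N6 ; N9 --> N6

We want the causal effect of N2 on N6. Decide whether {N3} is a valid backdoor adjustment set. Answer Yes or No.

Backdoor paths from N2 to N6 (paths whose first edge points into N2):
  P1: N2 <- N8 -> N3 <- N9 -> N6
Condition 1 (no descendant of N2 in the set): holds — descendants of N2 are {N6}; none are in {N3}.
Condition 2 (every backdoor path blocked by {N3}):
  P1: open — collider(s) N3 are conditioned on (or have a conditioned descendant) and no non-collider on the path is in the set.
{N3} does not satisfy the backdoor criterion.

No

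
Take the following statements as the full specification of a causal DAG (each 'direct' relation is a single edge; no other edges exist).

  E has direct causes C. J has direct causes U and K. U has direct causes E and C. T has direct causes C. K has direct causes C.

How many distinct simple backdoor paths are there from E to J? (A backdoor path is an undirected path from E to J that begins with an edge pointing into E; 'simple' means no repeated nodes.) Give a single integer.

A backdoor path from E to J is any simple undirected path whose first edge points into E (i.e. leaves E via a parent).
Parents of E: {C}.
Enumerating:
  P1: E <- C -> K -> J
  P2: E <- C -> U -> J
That exhausts the simple backdoor paths. Count: 2.

2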